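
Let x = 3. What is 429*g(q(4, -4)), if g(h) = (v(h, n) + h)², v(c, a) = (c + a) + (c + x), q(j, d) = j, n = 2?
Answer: 123981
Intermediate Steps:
v(c, a) = 3 + a + 2*c (v(c, a) = (c + a) + (c + 3) = (a + c) + (3 + c) = 3 + a + 2*c)
g(h) = (5 + 3*h)² (g(h) = ((3 + 2 + 2*h) + h)² = ((5 + 2*h) + h)² = (5 + 3*h)²)
429*g(q(4, -4)) = 429*(5 + 3*4)² = 429*(5 + 12)² = 429*17² = 429*289 = 123981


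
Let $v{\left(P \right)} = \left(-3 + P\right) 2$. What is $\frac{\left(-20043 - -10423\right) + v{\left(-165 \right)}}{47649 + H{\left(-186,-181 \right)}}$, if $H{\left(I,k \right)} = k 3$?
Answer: $- \frac{4978}{23553} \approx -0.21135$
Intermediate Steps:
$H{\left(I,k \right)} = 3 k$
$v{\left(P \right)} = -6 + 2 P$
$\frac{\left(-20043 - -10423\right) + v{\left(-165 \right)}}{47649 + H{\left(-186,-181 \right)}} = \frac{\left(-20043 - -10423\right) + \left(-6 + 2 \left(-165\right)\right)}{47649 + 3 \left(-181\right)} = \frac{\left(-20043 + 10423\right) - 336}{47649 - 543} = \frac{-9620 - 336}{47106} = \left(-9956\right) \frac{1}{47106} = - \frac{4978}{23553}$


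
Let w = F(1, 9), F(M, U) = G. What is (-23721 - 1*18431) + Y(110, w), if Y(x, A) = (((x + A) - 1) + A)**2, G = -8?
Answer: -33503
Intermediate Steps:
F(M, U) = -8
w = -8
Y(x, A) = (-1 + x + 2*A)**2 (Y(x, A) = (((A + x) - 1) + A)**2 = ((-1 + A + x) + A)**2 = (-1 + x + 2*A)**2)
(-23721 - 1*18431) + Y(110, w) = (-23721 - 1*18431) + (-1 + 110 + 2*(-8))**2 = (-23721 - 18431) + (-1 + 110 - 16)**2 = -42152 + 93**2 = -42152 + 8649 = -33503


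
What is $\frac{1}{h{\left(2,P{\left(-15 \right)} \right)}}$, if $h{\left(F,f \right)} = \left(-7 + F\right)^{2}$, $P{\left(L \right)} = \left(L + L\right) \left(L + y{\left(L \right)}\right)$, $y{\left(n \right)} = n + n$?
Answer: $\frac{1}{25} \approx 0.04$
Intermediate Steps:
$y{\left(n \right)} = 2 n$
$P{\left(L \right)} = 6 L^{2}$ ($P{\left(L \right)} = \left(L + L\right) \left(L + 2 L\right) = 2 L 3 L = 6 L^{2}$)
$\frac{1}{h{\left(2,P{\left(-15 \right)} \right)}} = \frac{1}{\left(-7 + 2\right)^{2}} = \frac{1}{\left(-5\right)^{2}} = \frac{1}{25}$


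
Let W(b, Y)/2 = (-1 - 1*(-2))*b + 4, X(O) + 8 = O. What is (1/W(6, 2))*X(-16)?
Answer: -6/5 ≈ -1.2000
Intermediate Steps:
X(O) = -8 + O
W(b, Y) = 8 + 2*b (W(b, Y) = 2*((-1 - 1*(-2))*b + 4) = 2*((-1 + 2)*b + 4) = 2*(1*b + 4) = 2*(b + 4) = 2*(4 + b) = 8 + 2*b)
(1/W(6, 2))*X(-16) = (1/(8 + 2*6))*(-8 - 16) = (1/(8 + 12))*(-24) = (1/20)*(-24) = -6/5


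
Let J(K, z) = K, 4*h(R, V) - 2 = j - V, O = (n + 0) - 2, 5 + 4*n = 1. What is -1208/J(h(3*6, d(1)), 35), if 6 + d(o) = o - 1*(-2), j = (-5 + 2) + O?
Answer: 4832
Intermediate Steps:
n = -1 (n = -5/4 + (¼)*1 = -5/4 + ¼ = -1)
O = -3 (O = (-1 + 0) - 2 = -1 - 2 = -3)
j = -6 (j = (-5 + 2) - 3 = -3 - 3 = -6)
d(o) = -4 + o (d(o) = -6 + (o - 1*(-2)) = -6 + (o + 2) = -6 + (2 + o) = -4 + o)
h(R, V) = -1 - V/4 (h(R, V) = ½ + (-6 - V)/4 = ½ + (-3/2 - V/4) = -1 - V/4)
-1208/J(h(3*6, d(1)), 35) = -1208/(-1 - (-4 + 1)/4) = -1208/(-1 - ¼*(-3)) = -1208/(-1 + ¾) = -1208/(-¼) = -1208*(-4) = 4832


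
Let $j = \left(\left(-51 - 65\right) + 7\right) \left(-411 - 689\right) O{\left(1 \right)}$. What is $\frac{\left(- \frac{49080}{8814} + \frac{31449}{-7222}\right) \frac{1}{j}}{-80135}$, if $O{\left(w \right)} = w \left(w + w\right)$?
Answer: $\frac{105274541}{203868768689014000} \approx 5.1638 \cdot 10^{-10}$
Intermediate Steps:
$O{\left(w \right)} = 2 w^{2}$ ($O{\left(w \right)} = w 2 w = 2 w^{2}$)
$j = 239800$ ($j = \left(\left(-51 - 65\right) + 7\right) \left(-411 - 689\right) 2 \cdot 1^{2} = \left(\left(-51 - 65\right) + 7\right) \left(-1100\right) 2 \cdot 1 = \left(-116 + 7\right) \left(-1100\right) 2 = \left(-109\right) \left(-1100\right) 2 = 119900 \cdot 2 = 239800$)
$\frac{\left(- \frac{49080}{8814} + \frac{31449}{-7222}\right) \frac{1}{j}}{-80135} = \frac{\left(- \frac{49080}{8814} + \frac{31449}{-7222}\right) \frac{1}{239800}}{-80135} = \left(\left(-49080\right) \frac{1}{8814} + 31449 \left(- \frac{1}{7222}\right)\right) \frac{1}{239800} \left(- \frac{1}{80135}\right) = \left(- \frac{8180}{1469} - \frac{31449}{7222}\right) \frac{1}{239800} \left(- \frac{1}{80135}\right) = \left(- \frac{105274541}{10609118}\right) \frac{1}{239800} \left(- \frac{1}{80135}\right) = \left(- \frac{105274541}{2544066496400}\right) \left(- \frac{1}{80135}\right) = \frac{105274541}{203868768689014000}$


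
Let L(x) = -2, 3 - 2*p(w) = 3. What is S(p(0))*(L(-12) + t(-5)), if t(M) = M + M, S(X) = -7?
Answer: 84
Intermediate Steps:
p(w) = 0 (p(w) = 3/2 - 1/2*3 = 3/2 - 3/2 = 0)
t(M) = 2*M
S(p(0))*(L(-12) + t(-5)) = -7*(-2 + 2*(-5)) = -7*(-2 - 10) = -7*(-12) = 84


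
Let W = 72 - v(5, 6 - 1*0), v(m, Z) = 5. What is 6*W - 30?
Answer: 372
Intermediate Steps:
W = 67 (W = 72 - 1*5 = 72 - 5 = 67)
6*W - 30 = 6*67 - 30 = 402 - 30 = 372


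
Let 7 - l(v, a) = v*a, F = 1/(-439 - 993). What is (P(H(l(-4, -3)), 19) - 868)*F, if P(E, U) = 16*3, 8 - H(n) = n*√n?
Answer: 205/358 ≈ 0.57263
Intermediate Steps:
F = -1/1432 (F = 1/(-1432) = -1/1432 ≈ -0.00069832)
l(v, a) = 7 - a*v (l(v, a) = 7 - v*a = 7 - a*v)
H(n) = 8 - n^(3/2) (H(n) = 8 - n*√n = 8 - n^(3/2))
P(E, U) = 48
(P(H(l(-4, -3)), 19) - 868)*F = (48 - 868)*(-1/1432) = -820*(-1/1432) = 205/358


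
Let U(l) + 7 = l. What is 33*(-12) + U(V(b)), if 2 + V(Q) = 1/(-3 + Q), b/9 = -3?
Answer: -12151/30 ≈ -405.03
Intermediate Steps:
b = -27 (b = 9*(-3) = -27)
V(Q) = -2 + 1/(-3 + Q)
U(l) = -7 + l
33*(-12) + U(V(b)) = 33*(-12) + (-7 + (7 - 2*(-27))/(-3 - 27)) = -396 + (-7 + (7 + 54)/(-30)) = -396 + (-7 - 1/30*61) = -396 + (-7 - 61/30) = -396 - 271/30 = -12151/30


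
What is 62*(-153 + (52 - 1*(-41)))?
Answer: -3720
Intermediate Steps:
62*(-153 + (52 - 1*(-41))) = 62*(-153 + (52 + 41)) = 62*(-153 + 93) = 62*(-60) = -3720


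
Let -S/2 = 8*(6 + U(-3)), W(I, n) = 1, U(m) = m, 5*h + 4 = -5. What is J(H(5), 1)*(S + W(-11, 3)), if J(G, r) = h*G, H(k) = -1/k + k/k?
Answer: 1692/25 ≈ 67.680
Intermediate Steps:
h = -9/5 (h = -4/5 + (1/5)*(-5) = -4/5 - 1 = -9/5 ≈ -1.8000)
H(k) = 1 - 1/k (H(k) = -1/k + 1 = 1 - 1/k)
S = -48 (S = -16*(6 - 3) = -16*3 = -2*24 = -48)
J(G, r) = -9*G/5
J(H(5), 1)*(S + W(-11, 3)) = (-9*(-1 + 5)/(5*5))*(-48 + 1) = -9*4/25*(-47) = -9/5*4/5*(-47) = -36/25*(-47) = 1692/25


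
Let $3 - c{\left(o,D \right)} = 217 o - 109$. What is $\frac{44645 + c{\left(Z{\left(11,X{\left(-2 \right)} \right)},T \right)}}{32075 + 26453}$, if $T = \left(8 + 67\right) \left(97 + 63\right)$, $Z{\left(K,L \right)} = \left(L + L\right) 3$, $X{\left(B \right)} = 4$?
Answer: $\frac{39549}{58528} \approx 0.67573$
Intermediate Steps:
$Z{\left(K,L \right)} = 6 L$ ($Z{\left(K,L \right)} = 2 L 3 = 6 L$)
$T = 12000$ ($T = 75 \cdot 160 = 12000$)
$c{\left(o,D \right)} = 112 - 217 o$ ($c{\left(o,D \right)} = 3 - \left(217 o - 109\right) = 3 - \left(-109 + 217 o\right) = 112 - 217 o$)
$\frac{44645 + c{\left(Z{\left(11,X{\left(-2 \right)} \right)},T \right)}}{32075 + 26453} = \frac{44645 + \left(112 - 217 \cdot 6 \cdot 4\right)}{32075 + 26453} = \frac{44645 + \left(112 - 5208\right)}{58528} = \left(44645 + \left(112 - 5208\right)\right) \frac{1}{58528} = \left(44645 - 5096\right) \frac{1}{58528} = 39549 \cdot \frac{1}{58528} = \frac{39549}{58528}$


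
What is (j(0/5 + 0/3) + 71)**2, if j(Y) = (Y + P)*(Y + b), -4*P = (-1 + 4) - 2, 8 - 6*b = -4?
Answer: 19881/4 ≈ 4970.3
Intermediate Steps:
b = 2 (b = 4/3 - 1/6*(-4) = 4/3 + 2/3 = 2)
P = -1/4 (P = -((-1 + 4) - 2)/4 = -(3 - 2)/4 = -1/4*1 = -1/4 ≈ -0.25000)
j(Y) = (2 + Y)*(-1/4 + Y) (j(Y) = (Y - 1/4)*(Y + 2) = (-1/4 + Y)*(2 + Y) = (2 + Y)*(-1/4 + Y))
(j(0/5 + 0/3) + 71)**2 = ((-1/2 + (0/5 + 0/3)**2 + 7*(0/5 + 0/3)/4) + 71)**2 = ((-1/2 + (0*(1/5) + 0*(1/3))**2 + 7*(0*(1/5) + 0*(1/3))/4) + 71)**2 = ((-1/2 + (0 + 0)**2 + 7*(0 + 0)/4) + 71)**2 = ((-1/2 + 0**2 + (7/4)*0) + 71)**2 = ((-1/2 + 0 + 0) + 71)**2 = (-1/2 + 71)**2 = (141/2)**2 = 19881/4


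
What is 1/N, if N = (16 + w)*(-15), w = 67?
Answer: -1/1245 ≈ -0.00080321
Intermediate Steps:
N = -1245 (N = (16 + 67)*(-15) = 83*(-15) = -1245)
1/N = 1/(-1245) = -1/1245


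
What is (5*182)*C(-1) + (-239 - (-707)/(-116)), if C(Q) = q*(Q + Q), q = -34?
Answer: 7149649/116 ≈ 61635.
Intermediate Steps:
C(Q) = -68*Q (C(Q) = -34*(Q + Q) = -68*Q)
(5*182)*C(-1) + (-239 - (-707)/(-116)) = (5*182)*(-68*(-1)) + (-239 - (-707)/(-116)) = 910*68 + (-239 - (-707)*(-1)/116) = 61880 + (-239 - 1*707/116) = 61880 + (-239 - 707/116) = 61880 - 28431/116 = 7149649/116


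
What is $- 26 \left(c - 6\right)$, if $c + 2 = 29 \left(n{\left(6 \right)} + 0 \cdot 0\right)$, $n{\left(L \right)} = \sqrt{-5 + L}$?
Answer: $-546$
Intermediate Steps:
$c = 27$ ($c = -2 + 29 \left(\sqrt{-5 + 6} + 0 \cdot 0\right) = -2 + 29 \left(\sqrt{1} + 0\right) = -2 + 29 \left(1 + 0\right) = -2 + 29 \cdot 1 = -2 + 29 = 27$)
$- 26 \left(c - 6\right) = - 26 \left(27 - 6\right) = \left(-26\right) 21 = -546$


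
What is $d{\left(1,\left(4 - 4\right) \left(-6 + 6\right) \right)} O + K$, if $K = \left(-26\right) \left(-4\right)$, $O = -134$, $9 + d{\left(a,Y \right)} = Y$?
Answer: $1310$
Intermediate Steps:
$d{\left(a,Y \right)} = -9 + Y$
$K = 104$
$d{\left(1,\left(4 - 4\right) \left(-6 + 6\right) \right)} O + K = \left(-9 + \left(4 - 4\right) \left(-6 + 6\right)\right) \left(-134\right) + 104 = \left(-9 + 0 \cdot 0\right) \left(-134\right) + 104 = \left(-9 + 0\right) \left(-134\right) + 104 = \left(-9\right) \left(-134\right) + 104 = 1206 + 104 = 1310$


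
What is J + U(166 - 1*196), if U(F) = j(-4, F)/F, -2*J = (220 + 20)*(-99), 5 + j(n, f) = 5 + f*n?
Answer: 11876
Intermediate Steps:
j(n, f) = f*n (j(n, f) = -5 + (5 + f*n) = f*n)
J = 11880 (J = -(220 + 20)*(-99)/2 = -120*(-99) = -½*(-23760) = 11880)
U(F) = -4 (U(F) = (F*(-4))/F = (-4*F)/F = -4)
J + U(166 - 1*196) = 11880 - 4 = 11876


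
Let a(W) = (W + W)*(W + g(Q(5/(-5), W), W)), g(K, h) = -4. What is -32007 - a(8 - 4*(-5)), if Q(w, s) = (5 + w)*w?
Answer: -33351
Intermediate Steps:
Q(w, s) = w*(5 + w)
a(W) = 2*W*(-4 + W) (a(W) = (W + W)*(W - 4) = (2*W)*(-4 + W) = 2*W*(-4 + W))
-32007 - a(8 - 4*(-5)) = -32007 - 2*(8 - 4*(-5))*(-4 + (8 - 4*(-5))) = -32007 - 2*(8 + 20)*(-4 + (8 + 20)) = -32007 - 2*28*(-4 + 28) = -32007 - 2*28*24 = -32007 - 1*1344 = -32007 - 1344 = -33351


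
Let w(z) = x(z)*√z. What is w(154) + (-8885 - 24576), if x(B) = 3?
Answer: -33461 + 3*√154 ≈ -33424.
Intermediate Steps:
w(z) = 3*√z
w(154) + (-8885 - 24576) = 3*√154 + (-8885 - 24576) = 3*√154 - 33461 = -33461 + 3*√154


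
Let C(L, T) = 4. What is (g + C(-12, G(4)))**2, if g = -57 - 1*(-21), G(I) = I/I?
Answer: 1024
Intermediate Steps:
G(I) = 1
g = -36 (g = -57 + 21 = -36)
(g + C(-12, G(4)))**2 = (-36 + 4)**2 = (-32)**2 = 1024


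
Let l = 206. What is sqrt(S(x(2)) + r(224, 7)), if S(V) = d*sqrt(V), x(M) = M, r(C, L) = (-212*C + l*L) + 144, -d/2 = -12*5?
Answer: sqrt(-45902 + 120*sqrt(2)) ≈ 213.85*I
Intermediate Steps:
d = 120 (d = -(-24)*5 = -2*(-60) = 120)
r(C, L) = 144 - 212*C + 206*L (r(C, L) = (-212*C + 206*L) + 144 = 144 - 212*C + 206*L)
S(V) = 120*sqrt(V)
sqrt(S(x(2)) + r(224, 7)) = sqrt(120*sqrt(2) + (144 - 212*224 + 206*7)) = sqrt(120*sqrt(2) + (144 - 47488 + 1442)) = sqrt(120*sqrt(2) - 45902) = sqrt(-45902 + 120*sqrt(2))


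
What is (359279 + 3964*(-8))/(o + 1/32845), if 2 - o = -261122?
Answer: 10758938115/8576617781 ≈ 1.2544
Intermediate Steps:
o = 261124 (o = 2 - 1*(-261122) = 2 + 261122 = 261124)
(359279 + 3964*(-8))/(o + 1/32845) = (359279 + 3964*(-8))/(261124 + 1/32845) = (359279 - 31712)/(261124 + 1/32845) = 327567/(8576617781/32845) = 327567*(32845/8576617781) = 10758938115/8576617781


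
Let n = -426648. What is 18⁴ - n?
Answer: 531624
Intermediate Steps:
18⁴ - n = 18⁴ - 1*(-426648) = 104976 + 426648 = 531624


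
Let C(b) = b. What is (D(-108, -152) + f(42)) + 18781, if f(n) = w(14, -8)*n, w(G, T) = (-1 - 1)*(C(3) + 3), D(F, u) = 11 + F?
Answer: 18180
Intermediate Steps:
w(G, T) = -12 (w(G, T) = (-1 - 1)*(3 + 3) = -2*6 = -12)
f(n) = -12*n
(D(-108, -152) + f(42)) + 18781 = ((11 - 108) - 12*42) + 18781 = (-97 - 504) + 18781 = -601 + 18781 = 18180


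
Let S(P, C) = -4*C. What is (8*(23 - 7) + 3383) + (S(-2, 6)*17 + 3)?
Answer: 3106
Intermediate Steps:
(8*(23 - 7) + 3383) + (S(-2, 6)*17 + 3) = (8*(23 - 7) + 3383) + (-4*6*17 + 3) = (8*16 + 3383) + (-24*17 + 3) = (128 + 3383) + (-408 + 3) = 3511 - 405 = 3106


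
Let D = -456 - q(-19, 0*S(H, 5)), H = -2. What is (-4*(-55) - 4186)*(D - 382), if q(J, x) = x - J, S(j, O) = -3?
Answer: 3398862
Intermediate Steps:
D = -475 (D = -456 - (0*(-3) - 1*(-19)) = -456 - (0 + 19) = -456 - 1*19 = -456 - 19 = -475)
(-4*(-55) - 4186)*(D - 382) = (-4*(-55) - 4186)*(-475 - 382) = (220 - 4186)*(-857) = -3966*(-857) = 3398862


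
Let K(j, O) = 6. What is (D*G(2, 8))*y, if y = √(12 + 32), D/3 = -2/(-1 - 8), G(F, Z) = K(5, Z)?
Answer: 8*√11 ≈ 26.533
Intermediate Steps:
G(F, Z) = 6
D = ⅔ (D = 3*(-2/(-1 - 8)) = 3*(-2/(-9)) = 3*(-⅑*(-2)) = 3*(2/9) = ⅔ ≈ 0.66667)
y = 2*√11 (y = √44 = 2*√11 ≈ 6.6332)
(D*G(2, 8))*y = ((⅔)*6)*(2*√11) = 4*(2*√11) = 8*√11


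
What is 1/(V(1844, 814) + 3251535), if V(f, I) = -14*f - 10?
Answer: 1/3225709 ≈ 3.1001e-7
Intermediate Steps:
V(f, I) = -10 - 14*f
1/(V(1844, 814) + 3251535) = 1/((-10 - 14*1844) + 3251535) = 1/((-10 - 25816) + 3251535) = 1/(-25826 + 3251535) = 1/3225709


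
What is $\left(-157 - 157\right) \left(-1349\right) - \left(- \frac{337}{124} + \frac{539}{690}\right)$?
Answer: $\frac{18121091927}{42780} \approx 4.2359 \cdot 10^{5}$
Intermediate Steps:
$\left(-157 - 157\right) \left(-1349\right) - \left(- \frac{337}{124} + \frac{539}{690}\right) = \left(-157 - 157\right) \left(-1349\right) - - \frac{82847}{42780} = \left(-314\right) \left(-1349\right) + \left(- \frac{539}{690} + \frac{337}{124}\right) = 423586 + \frac{82847}{42780} = \frac{18121091927}{42780}$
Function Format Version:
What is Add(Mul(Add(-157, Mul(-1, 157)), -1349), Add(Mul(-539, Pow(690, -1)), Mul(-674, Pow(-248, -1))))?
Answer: Rational(18121091927, 42780) ≈ 4.2359e+5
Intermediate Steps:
Add(Mul(Add(-157, Mul(-1, 157)), -1349), Add(Mul(-539, Pow(690, -1)), Mul(-674, Pow(-248, -1)))) = Add(Mul(Add(-157, -157), -1349), Add(Mul(-539, Rational(1, 690)), Mul(-674, Rational(-1, 248)))) = Add(Mul(-314, -1349), Add(Rational(-539, 690), Rational(337, 124))) = Add(423586, Rational(82847, 42780)) = Rational(18121091927, 42780)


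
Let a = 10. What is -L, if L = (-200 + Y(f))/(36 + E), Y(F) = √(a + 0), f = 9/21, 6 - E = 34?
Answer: 25 - √10/8 ≈ 24.605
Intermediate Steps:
E = -28 (E = 6 - 1*34 = 6 - 34 = -28)
f = 3/7 (f = 9*(1/21) = 3/7 ≈ 0.42857)
Y(F) = √10 (Y(F) = √(10 + 0) = √10)
L = -25 + √10/8 (L = (-200 + √10)/(36 - 28) = (-200 + √10)/8 = (-200 + √10)*(⅛) = -25 + √10/8 ≈ -24.605)
-L = -(-25 + √10/8) = 25 - √10/8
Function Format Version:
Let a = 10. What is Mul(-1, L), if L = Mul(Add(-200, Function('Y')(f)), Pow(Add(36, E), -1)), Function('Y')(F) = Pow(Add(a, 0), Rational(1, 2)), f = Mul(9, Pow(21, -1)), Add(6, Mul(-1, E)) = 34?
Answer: Add(25, Mul(Rational(-1, 8), Pow(10, Rational(1, 2)))) ≈ 24.605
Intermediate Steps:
E = -28 (E = Add(6, Mul(-1, 34)) = Add(6, -34) = -28)
f = Rational(3, 7) (f = Mul(9, Rational(1, 21)) = Rational(3, 7) ≈ 0.42857)
Function('Y')(F) = Pow(10, Rational(1, 2)) (Function('Y')(F) = Pow(Add(10, 0), Rational(1, 2)) = Pow(10, Rational(1, 2)))
L = Add(-25, Mul(Rational(1, 8), Pow(10, Rational(1, 2)))) (L = Mul(Add(-200, Pow(10, Rational(1, 2))), Pow(Add(36, -28), -1)) = Mul(Add(-200, Pow(10, Rational(1, 2))), Pow(8, -1)) = Mul(Add(-200, Pow(10, Rational(1, 2))), Rational(1, 8)) = Add(-25, Mul(Rational(1, 8), Pow(10, Rational(1, 2)))) ≈ -24.605)
Mul(-1, L) = Mul(-1, Add(-25, Mul(Rational(1, 8), Pow(10, Rational(1, 2))))) = Add(25, Mul(Rational(-1, 8), Pow(10, Rational(1, 2))))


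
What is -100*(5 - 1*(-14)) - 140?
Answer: -2040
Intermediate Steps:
-100*(5 - 1*(-14)) - 140 = -100*(5 + 14) - 140 = -100*19 - 140 = -1900 - 140 = -2040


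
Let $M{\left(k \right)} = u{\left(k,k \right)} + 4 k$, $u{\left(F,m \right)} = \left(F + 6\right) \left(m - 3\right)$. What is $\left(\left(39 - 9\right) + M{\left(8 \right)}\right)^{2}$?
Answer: $17424$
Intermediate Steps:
$u{\left(F,m \right)} = \left(-3 + m\right) \left(6 + F\right)$ ($u{\left(F,m \right)} = \left(6 + F\right) \left(-3 + m\right) = \left(-3 + m\right) \left(6 + F\right)$)
$M{\left(k \right)} = -18 + k^{2} + 7 k$ ($M{\left(k \right)} = \left(-18 - 3 k + 6 k + k k\right) + 4 k = \left(-18 - 3 k + 6 k + k^{2}\right) + 4 k = \left(-18 + k^{2} + 3 k\right) + 4 k = -18 + k^{2} + 7 k$)
$\left(\left(39 - 9\right) + M{\left(8 \right)}\right)^{2} = \left(\left(39 - 9\right) + \left(-18 + 8^{2} + 7 \cdot 8\right)\right)^{2} = \left(\left(39 - 9\right) + \left(-18 + 64 + 56\right)\right)^{2} = \left(30 + 102\right)^{2} = 132^{2} = 17424$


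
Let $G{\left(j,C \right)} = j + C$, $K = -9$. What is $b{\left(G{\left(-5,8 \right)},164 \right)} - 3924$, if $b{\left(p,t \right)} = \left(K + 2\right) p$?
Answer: $-3945$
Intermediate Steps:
$G{\left(j,C \right)} = C + j$
$b{\left(p,t \right)} = - 7 p$ ($b{\left(p,t \right)} = \left(-9 + 2\right) p = - 7 p$)
$b{\left(G{\left(-5,8 \right)},164 \right)} - 3924 = - 7 \left(8 - 5\right) - 3924 = \left(-7\right) 3 - 3924 = -21 - 3924 = -3945$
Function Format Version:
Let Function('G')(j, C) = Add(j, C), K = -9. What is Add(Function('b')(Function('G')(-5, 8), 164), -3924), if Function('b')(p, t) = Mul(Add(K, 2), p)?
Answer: -3945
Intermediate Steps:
Function('G')(j, C) = Add(C, j)
Function('b')(p, t) = Mul(-7, p) (Function('b')(p, t) = Mul(Add(-9, 2), p) = Mul(-7, p))
Add(Function('b')(Function('G')(-5, 8), 164), -3924) = Add(Mul(-7, Add(8, -5)), -3924) = Add(Mul(-7, 3), -3924) = Add(-21, -3924) = -3945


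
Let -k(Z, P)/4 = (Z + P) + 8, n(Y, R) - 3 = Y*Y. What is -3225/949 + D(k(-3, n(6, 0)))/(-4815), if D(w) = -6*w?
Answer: -5510173/1523145 ≈ -3.6176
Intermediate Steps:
n(Y, R) = 3 + Y² (n(Y, R) = 3 + Y*Y = 3 + Y²)
k(Z, P) = -32 - 4*P - 4*Z (k(Z, P) = -4*((Z + P) + 8) = -4*((P + Z) + 8) = -4*(8 + P + Z) = -32 - 4*P - 4*Z)
-3225/949 + D(k(-3, n(6, 0)))/(-4815) = -3225/949 - 6*(-32 - 4*(3 + 6²) - 4*(-3))/(-4815) = -3225*1/949 - 6*(-32 - 4*(3 + 36) + 12)*(-1/4815) = -3225/949 - 6*(-32 - 4*39 + 12)*(-1/4815) = -3225/949 - 6*(-32 - 156 + 12)*(-1/4815) = -3225/949 - 6*(-176)*(-1/4815) = -3225/949 + 1056*(-1/4815) = -3225/949 - 352/1605 = -5510173/1523145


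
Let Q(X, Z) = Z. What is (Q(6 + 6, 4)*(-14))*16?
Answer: -896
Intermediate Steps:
(Q(6 + 6, 4)*(-14))*16 = (4*(-14))*16 = -56*16 = -896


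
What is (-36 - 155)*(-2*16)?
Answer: 6112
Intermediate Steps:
(-36 - 155)*(-2*16) = -191*(-32) = 6112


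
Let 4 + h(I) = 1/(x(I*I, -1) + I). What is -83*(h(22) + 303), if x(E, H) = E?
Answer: -12557485/506 ≈ -24817.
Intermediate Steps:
h(I) = -4 + 1/(I + I²) (h(I) = -4 + 1/(I*I + I) = -4 + 1/(I² + I) = -4 + 1/(I + I²))
-83*(h(22) + 303) = -83*((1 - 4*22 - 4*22²)/(22*(1 + 22)) + 303) = -83*((1/22)*(1 - 88 - 4*484)/23 + 303) = -83*((1/22)*(1/23)*(1 - 88 - 1936) + 303) = -83*((1/22)*(1/23)*(-2023) + 303) = -83*(-2023/506 + 303) = -83*151295/506 = -12557485/506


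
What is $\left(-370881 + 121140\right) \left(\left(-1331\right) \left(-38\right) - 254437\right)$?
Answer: $50911950519$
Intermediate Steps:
$\left(-370881 + 121140\right) \left(\left(-1331\right) \left(-38\right) - 254437\right) = - 249741 \left(50578 - 254437\right) = \left(-249741\right) \left(-203859\right) = 50911950519$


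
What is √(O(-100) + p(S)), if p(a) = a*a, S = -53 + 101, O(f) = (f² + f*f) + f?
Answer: 2*√5551 ≈ 149.01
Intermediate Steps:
O(f) = f + 2*f² (O(f) = (f² + f²) + f = 2*f² + f = f + 2*f²)
S = 48
p(a) = a²
√(O(-100) + p(S)) = √(-100*(1 + 2*(-100)) + 48²) = √(-100*(1 - 200) + 2304) = √(-100*(-199) + 2304) = √(19900 + 2304) = √22204 = 2*√5551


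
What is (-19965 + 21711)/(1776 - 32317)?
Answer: -1746/30541 ≈ -0.057169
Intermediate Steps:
(-19965 + 21711)/(1776 - 32317) = 1746/(-30541) = 1746*(-1/30541) = -1746/30541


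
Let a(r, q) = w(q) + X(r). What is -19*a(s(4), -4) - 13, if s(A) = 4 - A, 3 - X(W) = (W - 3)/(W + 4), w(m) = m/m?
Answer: -413/4 ≈ -103.25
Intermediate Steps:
w(m) = 1
X(W) = 3 - (-3 + W)/(4 + W) (X(W) = 3 - (W - 3)/(W + 4) = 3 - (-3 + W)/(4 + W))
a(r, q) = 1 + (15 + 2*r)/(4 + r)
-19*a(s(4), -4) - 13 = -19*(19 + 3*(4 - 1*4))/(4 + (4 - 1*4)) - 13 = -19*(19 + 3*(4 - 4))/(4 + (4 - 4)) - 13 = -19*(19 + 3*0)/(4 + 0) - 13 = -19*(19 + 0)/4 - 13 = -19*19/4 - 13 = -361/4 - 13 = -413/4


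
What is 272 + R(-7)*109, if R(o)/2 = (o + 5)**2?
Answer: 1144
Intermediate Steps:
R(o) = 2*(5 + o)**2 (R(o) = 2*(o + 5)**2 = 2*(5 + o)**2)
272 + R(-7)*109 = 272 + (2*(5 - 7)**2)*109 = 272 + (2*(-2)**2)*109 = 272 + (2*4)*109 = 272 + 8*109 = 272 + 872 = 1144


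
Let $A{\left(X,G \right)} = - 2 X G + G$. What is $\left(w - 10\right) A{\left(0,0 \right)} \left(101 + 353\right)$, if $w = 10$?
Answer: $0$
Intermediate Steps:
$A{\left(X,G \right)} = G - 2 G X$ ($A{\left(X,G \right)} = - 2 G X + G = G - 2 G X$)
$\left(w - 10\right) A{\left(0,0 \right)} \left(101 + 353\right) = \left(10 - 10\right) 0 \left(1 - 0\right) \left(101 + 353\right) = 0 \cdot 0 \left(1 + 0\right) 454 = 0 \cdot 0 \cdot 1 \cdot 454 = 0 \cdot 0 \cdot 454 = 0 \cdot 454 = 0$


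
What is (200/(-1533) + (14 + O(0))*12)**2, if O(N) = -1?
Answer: 57096146704/2350089 ≈ 24295.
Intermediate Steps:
(200/(-1533) + (14 + O(0))*12)**2 = (200/(-1533) + (14 - 1)*12)**2 = (200*(-1/1533) + 13*12)**2 = (-200/1533 + 156)**2 = (238948/1533)**2 = 57096146704/2350089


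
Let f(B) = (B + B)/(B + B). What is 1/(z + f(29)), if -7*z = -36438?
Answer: 7/36445 ≈ 0.00019207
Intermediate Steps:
z = 36438/7 (z = -⅐*(-36438) = 36438/7 ≈ 5205.4)
f(B) = 1 (f(B) = (2*B)/((2*B)) = (2*B)*(1/(2*B)) = 1)
1/(z + f(29)) = 1/(36438/7 + 1) = 1/(36445/7) = 7/36445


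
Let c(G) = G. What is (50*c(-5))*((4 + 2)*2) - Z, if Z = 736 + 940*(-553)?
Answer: 516084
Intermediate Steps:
Z = -519084 (Z = 736 - 519820 = -519084)
(50*c(-5))*((4 + 2)*2) - Z = (50*(-5))*((4 + 2)*2) - 1*(-519084) = -1500*2 + 519084 = -250*12 + 519084 = -3000 + 519084 = 516084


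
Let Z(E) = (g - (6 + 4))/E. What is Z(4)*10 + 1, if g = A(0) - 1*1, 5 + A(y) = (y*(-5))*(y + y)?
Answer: -39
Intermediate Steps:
A(y) = -5 - 10*y**2 (A(y) = -5 + (y*(-5))*(y + y) = -5 + (-5*y)*(2*y) = -5 - 10*y**2)
g = -6 (g = (-5 - 10*0**2) - 1*1 = (-5 - 10*0) - 1 = (-5 + 0) - 1 = -5 - 1 = -6)
Z(E) = -16/E (Z(E) = (-6 - (6 + 4))/E = (-6 - 1*10)/E = (-6 - 10)/E = -16/E)
Z(4)*10 + 1 = -16/4*10 + 1 = -16*1/4*10 + 1 = -4*10 + 1 = -40 + 1 = -39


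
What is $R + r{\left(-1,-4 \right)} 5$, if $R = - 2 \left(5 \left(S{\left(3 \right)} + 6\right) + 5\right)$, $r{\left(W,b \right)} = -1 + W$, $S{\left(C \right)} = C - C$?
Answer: $-80$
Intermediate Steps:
$S{\left(C \right)} = 0$
$R = -70$ ($R = - 2 \left(5 \left(0 + 6\right) + 5\right) = - 2 \left(5 \cdot 6 + 5\right) = - 2 \left(30 + 5\right) = \left(-2\right) 35 = -70$)
$R + r{\left(-1,-4 \right)} 5 = -70 + \left(-1 - 1\right) 5 = -70 - 10 = -80$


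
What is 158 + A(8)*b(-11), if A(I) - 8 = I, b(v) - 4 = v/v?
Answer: 238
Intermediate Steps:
b(v) = 5 (b(v) = 4 + v/v = 4 + 1 = 5)
A(I) = 8 + I
158 + A(8)*b(-11) = 158 + (8 + 8)*5 = 158 + 16*5 = 158 + 80 = 238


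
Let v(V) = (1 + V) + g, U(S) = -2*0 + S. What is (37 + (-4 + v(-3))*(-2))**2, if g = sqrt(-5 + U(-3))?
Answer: 2369 - 392*I*sqrt(2) ≈ 2369.0 - 554.37*I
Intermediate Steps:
U(S) = S (U(S) = 0 + S = S)
g = 2*I*sqrt(2) (g = sqrt(-5 - 3) = sqrt(-8) = 2*I*sqrt(2) ≈ 2.8284*I)
v(V) = 1 + V + 2*I*sqrt(2) (v(V) = (1 + V) + 2*I*sqrt(2) = 1 + V + 2*I*sqrt(2))
(37 + (-4 + v(-3))*(-2))**2 = (37 + (-4 + (1 - 3 + 2*I*sqrt(2)))*(-2))**2 = (37 + (-4 + (-2 + 2*I*sqrt(2)))*(-2))**2 = (37 + (-6 + 2*I*sqrt(2))*(-2))**2 = (37 + (12 - 4*I*sqrt(2)))**2 = (49 - 4*I*sqrt(2))**2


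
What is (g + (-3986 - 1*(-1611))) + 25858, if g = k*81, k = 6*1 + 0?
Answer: 23969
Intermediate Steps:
k = 6 (k = 6 + 0 = 6)
g = 486 (g = 6*81 = 486)
(g + (-3986 - 1*(-1611))) + 25858 = (486 + (-3986 - 1*(-1611))) + 25858 = (486 + (-3986 + 1611)) + 25858 = (486 - 2375) + 25858 = -1889 + 25858 = 23969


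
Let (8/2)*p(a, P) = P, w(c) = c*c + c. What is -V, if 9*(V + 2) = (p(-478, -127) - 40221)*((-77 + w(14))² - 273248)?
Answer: -41147810077/36 ≈ -1.1430e+9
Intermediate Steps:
w(c) = c + c² (w(c) = c² + c = c + c²)
p(a, P) = P/4
V = 41147810077/36 (V = -2 + (((¼)*(-127) - 40221)*((-77 + 14*(1 + 14))² - 273248))/9 = -2 + ((-127/4 - 40221)*((-77 + 14*15)² - 273248))/9 = -2 + (-161011*((-77 + 210)² - 273248)/4)/9 = -2 + (-161011*(133² - 273248)/4)/9 = -2 + (-161011*(17689 - 273248)/4)/9 = -2 + (-161011/4*(-255559))/9 = -2 + (⅑)*(41147810149/4) = -2 + 41147810149/36 = 41147810077/36 ≈ 1.1430e+9)
-V = -1*41147810077/36 = -41147810077/36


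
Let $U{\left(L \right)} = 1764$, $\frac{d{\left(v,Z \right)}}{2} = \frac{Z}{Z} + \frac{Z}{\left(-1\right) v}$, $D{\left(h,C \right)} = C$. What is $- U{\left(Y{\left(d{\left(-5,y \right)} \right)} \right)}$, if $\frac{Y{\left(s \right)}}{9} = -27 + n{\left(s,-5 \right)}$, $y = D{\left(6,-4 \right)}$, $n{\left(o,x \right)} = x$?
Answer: $-1764$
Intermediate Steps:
$y = -4$
$d{\left(v,Z \right)} = 2 - \frac{2 Z}{v}$ ($d{\left(v,Z \right)} = 2 \left(\frac{Z}{Z} + \frac{Z}{\left(-1\right) v}\right) = 2 \left(1 + Z \left(- \frac{1}{v}\right)\right) = 2 \left(1 - \frac{Z}{v}\right) = 2 - \frac{2 Z}{v}$)
$Y{\left(s \right)} = -288$ ($Y{\left(s \right)} = 9 \left(-27 - 5\right) = 9 \left(-32\right) = -288$)
$- U{\left(Y{\left(d{\left(-5,y \right)} \right)} \right)} = \left(-1\right) 1764 = -1764$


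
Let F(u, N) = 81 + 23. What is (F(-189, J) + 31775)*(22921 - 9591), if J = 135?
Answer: 424947070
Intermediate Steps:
F(u, N) = 104
(F(-189, J) + 31775)*(22921 - 9591) = (104 + 31775)*(22921 - 9591) = 31879*13330 = 424947070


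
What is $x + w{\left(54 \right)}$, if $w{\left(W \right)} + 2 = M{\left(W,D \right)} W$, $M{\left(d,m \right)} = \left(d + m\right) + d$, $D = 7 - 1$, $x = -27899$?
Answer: $-21745$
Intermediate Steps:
$D = 6$
$M{\left(d,m \right)} = m + 2 d$
$w{\left(W \right)} = -2 + W \left(6 + 2 W\right)$ ($w{\left(W \right)} = -2 + \left(6 + 2 W\right) W = -2 + W \left(6 + 2 W\right)$)
$x + w{\left(54 \right)} = -27899 - \left(2 - 108 \left(3 + 54\right)\right) = -27899 - \left(2 - 6156\right) = -27899 + \left(-2 + 6156\right) = -27899 + 6154 = -21745$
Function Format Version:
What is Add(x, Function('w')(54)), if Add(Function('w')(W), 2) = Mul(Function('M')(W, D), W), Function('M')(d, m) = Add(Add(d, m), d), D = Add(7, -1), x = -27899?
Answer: -21745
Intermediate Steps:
D = 6
Function('M')(d, m) = Add(m, Mul(2, d))
Function('w')(W) = Add(-2, Mul(W, Add(6, Mul(2, W)))) (Function('w')(W) = Add(-2, Mul(Add(6, Mul(2, W)), W)) = Add(-2, Mul(W, Add(6, Mul(2, W)))))
Add(x, Function('w')(54)) = Add(-27899, Add(-2, Mul(2, 54, Add(3, 54)))) = Add(-27899, Add(-2, Mul(2, 54, 57))) = Add(-27899, Add(-2, 6156)) = Add(-27899, 6154) = -21745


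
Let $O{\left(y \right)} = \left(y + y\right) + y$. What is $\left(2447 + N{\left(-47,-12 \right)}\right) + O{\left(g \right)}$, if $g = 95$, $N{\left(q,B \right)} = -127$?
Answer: $2605$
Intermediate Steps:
$O{\left(y \right)} = 3 y$ ($O{\left(y \right)} = 2 y + y = 3 y$)
$\left(2447 + N{\left(-47,-12 \right)}\right) + O{\left(g \right)} = \left(2447 - 127\right) + 3 \cdot 95 = 2320 + 285 = 2605$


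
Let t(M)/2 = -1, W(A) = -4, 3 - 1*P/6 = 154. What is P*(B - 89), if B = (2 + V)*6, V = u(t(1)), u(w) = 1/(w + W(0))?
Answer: 70668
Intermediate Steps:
P = -906 (P = 18 - 6*154 = 18 - 924 = -906)
t(M) = -2 (t(M) = 2*(-1) = -2)
u(w) = 1/(-4 + w) (u(w) = 1/(w - 4) = 1/(-4 + w))
V = -⅙ (V = 1/(-4 - 2) = 1/(-6) = -⅙ ≈ -0.16667)
B = 11 (B = (2 - ⅙)*6 = (11/6)*6 = 11)
P*(B - 89) = -906*(11 - 89) = -906*(-78) = 70668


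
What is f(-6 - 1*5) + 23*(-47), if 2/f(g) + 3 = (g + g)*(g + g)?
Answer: -519959/481 ≈ -1081.0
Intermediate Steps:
f(g) = 2/(-3 + 4*g²) (f(g) = 2/(-3 + (g + g)*(g + g)) = 2/(-3 + (2*g)*(2*g)) = 2/(-3 + 4*g²))
f(-6 - 1*5) + 23*(-47) = 2/(-3 + 4*(-6 - 1*5)²) + 23*(-47) = 2/(-3 + 4*(-6 - 5)²) - 1081 = 2/(-3 + 4*(-11)²) - 1081 = 2/(-3 + 4*121) - 1081 = 2/(-3 + 484) - 1081 = 2/481 - 1081 = -519959/481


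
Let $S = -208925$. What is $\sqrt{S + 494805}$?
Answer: $2 \sqrt{71470} \approx 534.68$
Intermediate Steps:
$\sqrt{S + 494805} = \sqrt{-208925 + 494805} = \sqrt{285880} = 2 \sqrt{71470}$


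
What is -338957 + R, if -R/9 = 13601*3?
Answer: -706184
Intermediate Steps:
R = -367227 (R = -122409*3 = -9*40803 = -367227)
-338957 + R = -338957 - 367227 = -706184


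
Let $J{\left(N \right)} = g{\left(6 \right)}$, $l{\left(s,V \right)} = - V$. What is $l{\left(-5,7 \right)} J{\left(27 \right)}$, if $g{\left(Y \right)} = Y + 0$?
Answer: $-42$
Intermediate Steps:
$g{\left(Y \right)} = Y$
$J{\left(N \right)} = 6$
$l{\left(-5,7 \right)} J{\left(27 \right)} = \left(-1\right) 7 \cdot 6 = \left(-7\right) 6 = -42$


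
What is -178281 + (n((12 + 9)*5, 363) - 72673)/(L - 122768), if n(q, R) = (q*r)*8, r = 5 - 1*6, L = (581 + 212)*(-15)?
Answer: -24007780790/134663 ≈ -1.7828e+5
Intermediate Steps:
L = -11895 (L = 793*(-15) = -11895)
r = -1 (r = 5 - 6 = -1)
n(q, R) = -8*q (n(q, R) = (q*(-1))*8 = -q*8 = -8*q)
-178281 + (n((12 + 9)*5, 363) - 72673)/(L - 122768) = -178281 + (-8*(12 + 9)*5 - 72673)/(-11895 - 122768) = -178281 + (-168*5 - 72673)/(-134663) = -178281 + (-8*105 - 72673)*(-1/134663) = -178281 + (-840 - 72673)*(-1/134663) = -178281 - 73513*(-1/134663) = -178281 + 73513/134663 = -24007780790/134663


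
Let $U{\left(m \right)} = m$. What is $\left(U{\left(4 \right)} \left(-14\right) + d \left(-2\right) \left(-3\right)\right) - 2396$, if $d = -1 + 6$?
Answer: $-2422$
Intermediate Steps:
$d = 5$
$\left(U{\left(4 \right)} \left(-14\right) + d \left(-2\right) \left(-3\right)\right) - 2396 = \left(4 \left(-14\right) + 5 \left(-2\right) \left(-3\right)\right) - 2396 = \left(-56 - -30\right) - 2396 = \left(-56 + 30\right) - 2396 = -26 - 2396 = -2422$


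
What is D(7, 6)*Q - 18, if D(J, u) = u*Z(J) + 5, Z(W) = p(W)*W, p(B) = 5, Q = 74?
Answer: 15892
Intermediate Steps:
Z(W) = 5*W
D(J, u) = 5 + 5*J*u (D(J, u) = u*(5*J) + 5 = 5*J*u + 5 = 5 + 5*J*u)
D(7, 6)*Q - 18 = (5 + 5*7*6)*74 - 18 = (5 + 210)*74 - 18 = 215*74 - 18 = 15910 - 18 = 15892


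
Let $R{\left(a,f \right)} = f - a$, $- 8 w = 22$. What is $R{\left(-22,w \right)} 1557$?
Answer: $\frac{119889}{4} \approx 29972.0$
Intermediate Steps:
$w = - \frac{11}{4}$ ($w = \left(- \frac{1}{8}\right) 22 = - \frac{11}{4} \approx -2.75$)
$R{\left(-22,w \right)} 1557 = \left(- \frac{11}{4} - -22\right) 1557 = \left(- \frac{11}{4} + 22\right) 1557 = \frac{77}{4} \cdot 1557 = \frac{119889}{4}$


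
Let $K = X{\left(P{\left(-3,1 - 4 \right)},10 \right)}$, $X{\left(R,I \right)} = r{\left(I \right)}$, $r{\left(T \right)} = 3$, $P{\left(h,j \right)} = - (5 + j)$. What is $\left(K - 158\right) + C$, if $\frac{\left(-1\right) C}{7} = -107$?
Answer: $594$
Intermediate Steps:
$C = 749$ ($C = \left(-7\right) \left(-107\right) = 749$)
$P{\left(h,j \right)} = -5 - j$
$X{\left(R,I \right)} = 3$
$K = 3$
$\left(K - 158\right) + C = \left(3 - 158\right) + 749 = -155 + 749 = 594$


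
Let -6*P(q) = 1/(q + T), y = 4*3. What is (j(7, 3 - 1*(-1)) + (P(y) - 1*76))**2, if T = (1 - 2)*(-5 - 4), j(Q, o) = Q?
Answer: 75603025/15876 ≈ 4762.1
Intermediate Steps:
T = 9 (T = -1*(-9) = 9)
y = 12
P(q) = -1/(6*(9 + q)) (P(q) = -1/(6*(q + 9)) = -1/(6*(9 + q)))
(j(7, 3 - 1*(-1)) + (P(y) - 1*76))**2 = (7 + (-1/(54 + 6*12) - 1*76))**2 = (7 + (-1/(54 + 72) - 76))**2 = (7 + (-1/126 - 76))**2 = (7 - 9577/126)**2 = (-8695/126)**2 = 75603025/15876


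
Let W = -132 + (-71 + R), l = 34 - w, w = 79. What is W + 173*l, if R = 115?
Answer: -7873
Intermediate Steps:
l = -45 (l = 34 - 1*79 = 34 - 79 = -45)
W = -88 (W = -132 + (-71 + 115) = -132 + 44 = -88)
W + 173*l = -88 + 173*(-45) = -88 - 7785 = -7873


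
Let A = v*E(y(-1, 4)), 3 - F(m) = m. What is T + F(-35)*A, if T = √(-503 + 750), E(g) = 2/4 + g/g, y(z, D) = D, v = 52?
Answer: 2964 + √247 ≈ 2979.7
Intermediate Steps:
F(m) = 3 - m
E(g) = 3/2 (E(g) = 2*(¼) + 1 = ½ + 1 = 3/2)
T = √247 ≈ 15.716
A = 78 (A = 52*(3/2) = 78)
T + F(-35)*A = √247 + (3 - 1*(-35))*78 = √247 + (3 + 35)*78 = √247 + 38*78 = √247 + 2964 = 2964 + √247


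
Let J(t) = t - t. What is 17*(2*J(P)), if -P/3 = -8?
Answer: 0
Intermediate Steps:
P = 24 (P = -3*(-8) = 24)
J(t) = 0
17*(2*J(P)) = 17*(2*0) = 17*0 = 0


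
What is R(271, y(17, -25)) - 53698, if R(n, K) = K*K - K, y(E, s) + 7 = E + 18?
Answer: -52942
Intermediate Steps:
y(E, s) = 11 + E (y(E, s) = -7 + (E + 18) = -7 + (18 + E) = 11 + E)
R(n, K) = K² - K
R(271, y(17, -25)) - 53698 = (11 + 17)*(-1 + (11 + 17)) - 53698 = 28*(-1 + 28) - 53698 = 28*27 - 53698 = 756 - 53698 = -52942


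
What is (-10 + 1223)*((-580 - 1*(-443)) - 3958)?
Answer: -4967235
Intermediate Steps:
(-10 + 1223)*((-580 - 1*(-443)) - 3958) = 1213*((-580 + 443) - 3958) = 1213*(-137 - 3958) = 1213*(-4095) = -4967235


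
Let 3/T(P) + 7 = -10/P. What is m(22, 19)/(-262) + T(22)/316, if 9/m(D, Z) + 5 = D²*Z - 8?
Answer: -13271571/10390478792 ≈ -0.0012773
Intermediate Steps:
m(D, Z) = 9/(-13 + Z*D²) (m(D, Z) = 9/(-5 + (D²*Z - 8)) = 9/(-5 + (Z*D² - 8)) = 9/(-5 + (-8 + Z*D²)) = 9/(-13 + Z*D²))
T(P) = 3/(-7 - 10/P)
m(22, 19)/(-262) + T(22)/316 = (9/(-13 + 19*22²))/(-262) - 3*22/(10 + 7*22)/316 = (9/(-13 + 19*484))*(-1/262) - 3*22/(10 + 154)*(1/316) = (9/(-13 + 9196))*(-1/262) - 3*22/164*(1/316) = (9/9183)*(-1/262) - 3*22*1/164*(1/316) = (9*(1/9183))*(-1/262) - 33/82*1/316 = (3/3061)*(-1/262) - 33/25912 = -3/801982 - 33/25912 = -13271571/10390478792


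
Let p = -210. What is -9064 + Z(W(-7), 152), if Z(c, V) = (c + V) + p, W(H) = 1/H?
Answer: -63855/7 ≈ -9122.1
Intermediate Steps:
Z(c, V) = -210 + V + c (Z(c, V) = (c + V) - 210 = (V + c) - 210 = -210 + V + c)
-9064 + Z(W(-7), 152) = -9064 + (-210 + 152 + 1/(-7)) = -9064 + (-210 + 152 - ⅐) = -9064 - 407/7 = -63855/7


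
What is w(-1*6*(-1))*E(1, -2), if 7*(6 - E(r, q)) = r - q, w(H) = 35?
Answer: 195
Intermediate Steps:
E(r, q) = 6 - r/7 + q/7 (E(r, q) = 6 - (r - q)/7 = 6 + (-r/7 + q/7) = 6 - r/7 + q/7)
w(-1*6*(-1))*E(1, -2) = 35*(6 - ⅐*1 + (⅐)*(-2)) = 35*(6 - ⅐ - 2/7) = 35*(39/7) = 195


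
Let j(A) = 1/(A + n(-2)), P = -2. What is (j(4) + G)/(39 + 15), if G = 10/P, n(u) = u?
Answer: -1/12 ≈ -0.083333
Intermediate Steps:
j(A) = 1/(-2 + A) (j(A) = 1/(A - 2) = 1/(-2 + A))
G = -5 (G = 10/(-2) = 10*(-1/2) = -5)
(j(4) + G)/(39 + 15) = (1/(-2 + 4) - 5)/(39 + 15) = (1/2 - 5)/54 = (1/54)*(-9/2) = -1/12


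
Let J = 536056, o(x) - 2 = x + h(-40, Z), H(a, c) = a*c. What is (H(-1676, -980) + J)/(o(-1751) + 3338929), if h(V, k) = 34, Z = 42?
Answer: 1089268/1668607 ≈ 0.65280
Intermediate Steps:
o(x) = 36 + x (o(x) = 2 + (x + 34) = 2 + (34 + x) = 36 + x)
(H(-1676, -980) + J)/(o(-1751) + 3338929) = (-1676*(-980) + 536056)/((36 - 1751) + 3338929) = (1642480 + 536056)/(-1715 + 3338929) = 2178536/3337214 = 2178536*(1/3337214) = 1089268/1668607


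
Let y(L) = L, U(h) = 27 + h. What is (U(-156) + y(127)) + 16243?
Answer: 16241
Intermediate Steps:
(U(-156) + y(127)) + 16243 = ((27 - 156) + 127) + 16243 = (-129 + 127) + 16243 = -2 + 16243 = 16241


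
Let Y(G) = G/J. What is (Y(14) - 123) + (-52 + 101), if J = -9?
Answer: -680/9 ≈ -75.556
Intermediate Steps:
Y(G) = -G/9 (Y(G) = G/(-9) = G*(-⅑) = -G/9)
(Y(14) - 123) + (-52 + 101) = (-⅑*14 - 123) + (-52 + 101) = (-14/9 - 123) + 49 = -1121/9 + 49 = -680/9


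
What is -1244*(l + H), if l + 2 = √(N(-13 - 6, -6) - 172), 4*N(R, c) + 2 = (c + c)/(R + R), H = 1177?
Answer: -1461700 - 7464*I*√1729/19 ≈ -1.4617e+6 - 16335.0*I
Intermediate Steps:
N(R, c) = -½ + c/(4*R) (N(R, c) = -½ + ((c + c)/(R + R))/4 = -½ + ((2*c)/((2*R)))/4 = -½ + ((2*c)*(1/(2*R)))/4 = -½ + (c/R)/4 = -½ + c/(4*R))
l = -2 + 6*I*√1729/19 (l = -2 + √((-6 - 2*(-13 - 6))/(4*(-13 - 6)) - 172) = -2 + √((¼)*(-6 - 2*(-19))/(-19) - 172) = -2 + √((¼)*(-1/19)*(-6 + 38) - 172) = -2 + √((¼)*(-1/19)*32 - 172) = -2 + √(-8/19 - 172) = -2 + √(-3276/19) = -2 + 6*I*√1729/19 ≈ -2.0 + 13.131*I)
-1244*(l + H) = -1244*((-2 + 6*I*√1729/19) + 1177) = -1244*(1175 + 6*I*√1729/19) = -1461700 - 7464*I*√1729/19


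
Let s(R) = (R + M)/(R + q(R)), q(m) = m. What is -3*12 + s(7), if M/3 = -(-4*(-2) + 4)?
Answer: -533/14 ≈ -38.071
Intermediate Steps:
M = -36 (M = 3*(-(-4*(-2) + 4)) = 3*(-(8 + 4)) = 3*(-1*12) = 3*(-12) = -36)
s(R) = (-36 + R)/(2*R) (s(R) = (R - 36)/(R + R) = (-36 + R)/((2*R)) = (-36 + R)*(1/(2*R)) = (-36 + R)/(2*R))
-3*12 + s(7) = -3*12 + (1/2)*(-36 + 7)/7 = -36 + (1/2)*(1/7)*(-29) = -36 - 29/14 = -533/14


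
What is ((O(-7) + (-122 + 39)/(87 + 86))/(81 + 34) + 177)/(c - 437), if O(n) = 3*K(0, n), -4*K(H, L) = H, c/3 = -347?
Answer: -1760666/14702405 ≈ -0.11975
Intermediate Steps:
c = -1041 (c = 3*(-347) = -1041)
K(H, L) = -H/4
O(n) = 0 (O(n) = 3*(-¼*0) = 3*0 = 0)
((O(-7) + (-122 + 39)/(87 + 86))/(81 + 34) + 177)/(c - 437) = ((0 + (-122 + 39)/(87 + 86))/(81 + 34) + 177)/(-1041 - 437) = ((0 - 83/173)/115 + 177)/(-1478) = ((0 - 83*1/173)*(1/115) + 177)*(-1/1478) = ((0 - 83/173)*(1/115) + 177)*(-1/1478) = (-83/173*1/115 + 177)*(-1/1478) = (-83/19895 + 177)*(-1/1478) = (3521332/19895)*(-1/1478) = -1760666/14702405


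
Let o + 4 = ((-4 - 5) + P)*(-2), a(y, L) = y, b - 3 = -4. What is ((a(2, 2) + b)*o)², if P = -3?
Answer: 400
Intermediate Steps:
b = -1 (b = 3 - 4 = -1)
o = 20 (o = -4 + ((-4 - 5) - 3)*(-2) = -4 + (-9 - 3)*(-2) = -4 - 12*(-2) = -4 + 24 = 20)
((a(2, 2) + b)*o)² = ((2 - 1)*20)² = (1*20)² = 20² = 400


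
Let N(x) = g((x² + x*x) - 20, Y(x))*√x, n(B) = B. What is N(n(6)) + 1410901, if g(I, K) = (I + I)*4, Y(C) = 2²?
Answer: 1410901 + 416*√6 ≈ 1.4119e+6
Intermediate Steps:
Y(C) = 4
g(I, K) = 8*I (g(I, K) = (2*I)*4 = 8*I)
N(x) = √x*(-160 + 16*x²) (N(x) = (8*((x² + x*x) - 20))*√x = (8*((x² + x²) - 20))*√x = (8*(2*x² - 20))*√x = (8*(-20 + 2*x²))*√x = (-160 + 16*x²)*√x = √x*(-160 + 16*x²))
N(n(6)) + 1410901 = 16*√6*(-10 + 6²) + 1410901 = 16*√6*(-10 + 36) + 1410901 = 16*√6*26 + 1410901 = 416*√6 + 1410901 = 1410901 + 416*√6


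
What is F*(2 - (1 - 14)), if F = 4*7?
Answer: 420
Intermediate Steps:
F = 28
F*(2 - (1 - 14)) = 28*(2 - (1 - 14)) = 28*(2 - 1*(-13)) = 28*(2 + 13) = 28*15 = 420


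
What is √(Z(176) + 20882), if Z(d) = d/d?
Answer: √20883 ≈ 144.51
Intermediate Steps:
Z(d) = 1
√(Z(176) + 20882) = √(1 + 20882) = √20883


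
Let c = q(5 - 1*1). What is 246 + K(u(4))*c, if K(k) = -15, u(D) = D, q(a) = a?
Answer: 186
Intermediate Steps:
c = 4 (c = 5 - 1*1 = 5 - 1 = 4)
246 + K(u(4))*c = 246 - 15*4 = 246 - 60 = 186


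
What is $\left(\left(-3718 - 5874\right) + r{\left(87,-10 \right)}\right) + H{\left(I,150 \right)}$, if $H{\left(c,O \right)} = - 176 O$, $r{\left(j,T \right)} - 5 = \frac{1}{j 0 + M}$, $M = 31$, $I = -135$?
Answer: $- \frac{1115596}{31} \approx -35987.0$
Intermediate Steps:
$r{\left(j,T \right)} = \frac{156}{31}$ ($r{\left(j,T \right)} = 5 + \frac{1}{j 0 + 31} = 5 + \frac{1}{0 + 31} = 5 + \frac{1}{31} = \frac{156}{31}$)
$\left(\left(-3718 - 5874\right) + r{\left(87,-10 \right)}\right) + H{\left(I,150 \right)} = \left(\left(-3718 - 5874\right) + \frac{156}{31}\right) - 26400 = \left(-9592 + \frac{156}{31}\right) - 26400 = - \frac{297196}{31} - 26400 = - \frac{1115596}{31}$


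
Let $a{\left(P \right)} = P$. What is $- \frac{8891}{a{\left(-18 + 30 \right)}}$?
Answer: $- \frac{8891}{12} \approx -740.92$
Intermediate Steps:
$- \frac{8891}{a{\left(-18 + 30 \right)}} = - \frac{8891}{-18 + 30} = - \frac{8891}{12}$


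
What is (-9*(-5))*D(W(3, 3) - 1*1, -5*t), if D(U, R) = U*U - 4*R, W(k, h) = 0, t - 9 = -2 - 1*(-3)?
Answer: 9045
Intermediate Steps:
t = 10 (t = 9 + (-2 - 1*(-3)) = 9 + (-2 + 3) = 9 + 1 = 10)
D(U, R) = U² - 4*R
(-9*(-5))*D(W(3, 3) - 1*1, -5*t) = (-9*(-5))*((0 - 1*1)² - (-20)*10) = 45*((0 - 1)² - 4*(-50)) = 45*((-1)² + 200) = 45*(1 + 200) = 45*201 = 9045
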